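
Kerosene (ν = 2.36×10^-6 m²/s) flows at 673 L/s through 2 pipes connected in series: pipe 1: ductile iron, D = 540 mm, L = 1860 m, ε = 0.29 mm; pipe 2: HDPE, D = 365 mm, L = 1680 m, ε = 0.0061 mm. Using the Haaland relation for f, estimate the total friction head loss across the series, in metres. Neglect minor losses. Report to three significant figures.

H ≈ 142 m

Pipe 1: V = 2.939 m/s, Re = 6.72×10^5, ε/D = 5.37×10^-4, f = 0.01761, h_1 = f(L/D)V²/2g = 26.70 m
Pipe 2: V = 6.432 m/s, Re = 9.95×10^5, ε/D = 1.67×10^-5, f = 0.01191, h_2 = f(L/D)V²/2g = 115.6 m
Series → Q common, losses add: H = Σh = 142.3 m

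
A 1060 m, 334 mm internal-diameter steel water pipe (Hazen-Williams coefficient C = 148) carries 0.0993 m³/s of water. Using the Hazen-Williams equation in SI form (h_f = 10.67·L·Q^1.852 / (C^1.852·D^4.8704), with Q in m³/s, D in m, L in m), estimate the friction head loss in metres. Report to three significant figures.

h_f ≈ 3.13 m

h_f = 10.67·1060·0.0993^1.852 / (148^1.852·0.334^4.8704) = 3.134 m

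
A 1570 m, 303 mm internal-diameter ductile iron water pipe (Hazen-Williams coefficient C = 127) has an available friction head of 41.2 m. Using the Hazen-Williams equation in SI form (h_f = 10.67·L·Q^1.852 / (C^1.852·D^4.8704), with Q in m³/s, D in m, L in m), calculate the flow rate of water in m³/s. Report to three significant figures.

Rearranging: Q = [h_f·C^1.852·D^4.8704 / (10.67·L)]^(1/1.852)
Q = [41.2·127^1.852·0.303^4.8704 / (10.67·1570)]^0.540 = 0.2144 m³/s

Q ≈ 0.214 m³/s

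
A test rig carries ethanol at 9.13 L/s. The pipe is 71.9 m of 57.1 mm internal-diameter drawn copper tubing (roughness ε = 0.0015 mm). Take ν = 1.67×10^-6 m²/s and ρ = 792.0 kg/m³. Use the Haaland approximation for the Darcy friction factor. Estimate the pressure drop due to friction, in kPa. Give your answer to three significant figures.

Δp ≈ 109 kPa

V = 4Q/(πD²) = 4·0.00913/(π·0.0571²) = 3.565 m/s
Re = VD/ν = 3.565·0.0571/1.67×10^-6 = 1.22×10^5 → turbulent
ε/D = 0.0015/57.1 = 2.63×10^-5
Haaland: f = 0.01723
h_f = f(L/D)V²/(2g) = 0.01723·(71.9/0.0571)·3.565²/(2·9.81) = 14.06 m
Δp = ρg·h_f = 792.0·9.81·14.06 = 109.2 kPa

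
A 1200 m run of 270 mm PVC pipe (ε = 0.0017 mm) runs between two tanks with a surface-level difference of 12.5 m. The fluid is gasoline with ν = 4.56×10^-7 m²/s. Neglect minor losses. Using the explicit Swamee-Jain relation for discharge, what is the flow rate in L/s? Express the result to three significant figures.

Swamee-Jain (Type II): Q = -0.965·√(gD⁵h_f/L)·ln[ε/(3.7D) + √(3.17ν²L/(gD³h_f))]
√(gD⁵h_f/L) = √(9.81·0.270⁵·12.5/1200) = 0.01211
ε/(3.7D) = 1.70×10^-6; √(3.17ν²L/(gD³h_f)) = 1.81×10^-5
Q = -0.965·0.01211·ln(1.980×10^-5) = 0.1265 m³/s
Check: V = 2.21 m/s, Re = 1.31×10^6, f = 0.01128, h_f = 12.5 m ≈ 12.5 m ✓

Q ≈ 127 L/s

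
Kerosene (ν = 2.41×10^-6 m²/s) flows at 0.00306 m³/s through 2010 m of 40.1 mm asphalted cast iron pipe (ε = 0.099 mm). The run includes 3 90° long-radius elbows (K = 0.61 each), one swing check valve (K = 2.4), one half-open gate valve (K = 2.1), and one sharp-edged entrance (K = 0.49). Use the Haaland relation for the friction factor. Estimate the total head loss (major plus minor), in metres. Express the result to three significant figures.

V = 4Q/(πD²) = 2.423 m/s; V²/2g = 0.2992 m
Re = 4.03×10^4, ε/D = 0.00247 → f = 0.02786 (Haaland)
Major: h_f = f(L/D)·V²/2g = 0.02786·50125·0.2992 = 417.9 m
Minor: ΣK = 6.82; h_m = ΣK·V²/2g = 2.041 m
Total H_L = 417.9 + 2.041 = 419.9 m

H_L ≈ 420 m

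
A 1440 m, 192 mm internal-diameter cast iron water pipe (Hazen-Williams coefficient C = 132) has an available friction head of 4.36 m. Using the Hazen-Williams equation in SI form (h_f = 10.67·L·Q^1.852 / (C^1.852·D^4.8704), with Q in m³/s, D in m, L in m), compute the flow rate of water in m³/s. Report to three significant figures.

Rearranging: Q = [h_f·C^1.852·D^4.8704 / (10.67·L)]^(1/1.852)
Q = [4.36·132^1.852·0.192^4.8704 / (10.67·1440)]^0.540 = 0.02092 m³/s

Q ≈ 0.0209 m³/s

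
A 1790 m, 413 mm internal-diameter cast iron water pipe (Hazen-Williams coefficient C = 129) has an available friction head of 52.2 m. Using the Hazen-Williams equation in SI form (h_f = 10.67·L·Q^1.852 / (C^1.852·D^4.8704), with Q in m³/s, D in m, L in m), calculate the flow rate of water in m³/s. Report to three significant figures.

Rearranging: Q = [h_f·C^1.852·D^4.8704 / (10.67·L)]^(1/1.852)
Q = [52.2·129^1.852·0.413^4.8704 / (10.67·1790)]^0.540 = 0.5206 m³/s

Q ≈ 0.521 m³/s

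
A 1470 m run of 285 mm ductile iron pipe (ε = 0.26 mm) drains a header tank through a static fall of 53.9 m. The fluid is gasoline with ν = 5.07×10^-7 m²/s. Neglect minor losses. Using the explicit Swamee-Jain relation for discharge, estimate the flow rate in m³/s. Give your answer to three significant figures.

Swamee-Jain (Type II): Q = -0.965·√(gD⁵h_f/L)·ln[ε/(3.7D) + √(3.17ν²L/(gD³h_f))]
√(gD⁵h_f/L) = √(9.81·0.285⁵·53.9/1470) = 0.02601
ε/(3.7D) = 2.47×10^-4; √(3.17ν²L/(gD³h_f)) = 9.89×10^-6
Q = -0.965·0.02601·ln(2.565×10^-4) = 0.2075 m³/s
Check: V = 3.25 m/s, Re = 1.83×10^6, f = 0.01945, h_f = 54.1 m ≈ 53.9 m ✓

Q ≈ 0.208 m³/s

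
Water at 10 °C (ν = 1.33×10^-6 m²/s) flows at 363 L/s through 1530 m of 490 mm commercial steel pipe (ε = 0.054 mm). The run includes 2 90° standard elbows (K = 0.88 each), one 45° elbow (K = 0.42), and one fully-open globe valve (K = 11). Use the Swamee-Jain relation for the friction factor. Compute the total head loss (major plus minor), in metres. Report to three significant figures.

H_L ≈ 10.8 m

V = 4Q/(πD²) = 1.925 m/s; V²/2g = 0.1889 m
Re = 7.09×10^5, ε/D = 1.10×10^-4 → f = 0.01407 (Swamee-Jain)
Major: h_f = f(L/D)·V²/2g = 0.01407·3122·0.1889 = 8.297 m
Minor: ΣK = 13.2; h_m = ΣK·V²/2g = 2.489 m
Total H_L = 8.297 + 2.489 = 10.79 m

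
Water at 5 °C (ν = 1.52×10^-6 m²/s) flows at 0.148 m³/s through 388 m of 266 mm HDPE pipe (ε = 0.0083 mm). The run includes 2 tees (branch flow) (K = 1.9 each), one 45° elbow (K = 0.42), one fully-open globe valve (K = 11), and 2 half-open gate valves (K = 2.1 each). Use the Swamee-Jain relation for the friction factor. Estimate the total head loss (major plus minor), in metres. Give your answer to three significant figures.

H_L ≈ 14.3 m

V = 4Q/(πD²) = 2.663 m/s; V²/2g = 0.3615 m
Re = 4.66×10^5, ε/D = 3.12×10^-5 → f = 0.01372 (Swamee-Jain)
Major: h_f = f(L/D)·V²/2g = 0.01372·1459·0.3615 = 7.235 m
Minor: ΣK = 19.4; h_m = ΣK·V²/2g = 7.020 m
Total H_L = 7.235 + 7.020 = 14.26 m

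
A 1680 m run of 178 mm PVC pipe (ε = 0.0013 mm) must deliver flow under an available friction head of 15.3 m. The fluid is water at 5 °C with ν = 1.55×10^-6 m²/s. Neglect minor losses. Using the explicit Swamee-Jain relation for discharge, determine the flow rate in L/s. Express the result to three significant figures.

Q ≈ 34.7 L/s

Swamee-Jain (Type II): Q = -0.965·√(gD⁵h_f/L)·ln[ε/(3.7D) + √(3.17ν²L/(gD³h_f))]
√(gD⁵h_f/L) = √(9.81·0.178⁵·15.3/1680) = 0.003996
ε/(3.7D) = 1.97×10^-6; √(3.17ν²L/(gD³h_f)) = 1.23×10^-4
Q = -0.965·0.003996·ln(1.249×10^-4) = 0.03465 m³/s
Check: V = 1.39 m/s, Re = 1.60×10^5, f = 0.01629, h_f = 15.2 m ≈ 15.3 m ✓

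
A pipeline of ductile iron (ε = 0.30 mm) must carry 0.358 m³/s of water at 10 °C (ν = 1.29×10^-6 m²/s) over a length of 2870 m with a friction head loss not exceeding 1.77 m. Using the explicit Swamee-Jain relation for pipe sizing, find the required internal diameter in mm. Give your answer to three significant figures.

D ≈ 796 mm

Swamee-Jain (Type III): D = 0.66·[ε^1.25·(LQ²/(gh_f))^4.75 + ν·Q^9.4·(L/(gh_f))^5.2]^0.04
LQ²/(gh_f) = 21.18; L/(gh_f) = 165.3
Term 1 = ε^1.25·(…)^4.75 = 78.5; Term 2 = ν·Q^9.4·(…)^5.2 = 28.3
D = 0.66·(78.5 + 28.3)^0.04 = 0.7956 m = 796 mm
Check: V = 0.720 m/s, Re = 4.44×10^5, f = 0.01708, h_f = 1.63 m ≈ 1.77 m ✓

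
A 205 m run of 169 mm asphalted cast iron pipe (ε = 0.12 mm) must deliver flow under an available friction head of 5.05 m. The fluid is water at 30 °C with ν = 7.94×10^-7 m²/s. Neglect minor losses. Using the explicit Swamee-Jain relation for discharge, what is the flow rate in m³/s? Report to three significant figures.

Swamee-Jain (Type II): Q = -0.965·√(gD⁵h_f/L)·ln[ε/(3.7D) + √(3.17ν²L/(gD³h_f))]
√(gD⁵h_f/L) = √(9.81·0.169⁵·5.05/205) = 0.005772
ε/(3.7D) = 1.92×10^-4; √(3.17ν²L/(gD³h_f)) = 4.14×10^-5
Q = -0.965·0.005772·ln(2.333×10^-4) = 0.04658 m³/s
Check: V = 2.08 m/s, Re = 4.42×10^5, f = 0.01907, h_f = 5.08 m ≈ 5.05 m ✓

Q ≈ 0.0466 m³/s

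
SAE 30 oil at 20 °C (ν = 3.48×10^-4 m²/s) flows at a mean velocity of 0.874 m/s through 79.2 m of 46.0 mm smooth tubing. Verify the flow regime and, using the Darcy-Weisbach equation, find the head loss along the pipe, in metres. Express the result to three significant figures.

Re = VD/ν = 0.874·0.04600/3.48×10^-4 = 116 → laminar (Re < 2300)
f = 64/Re = 0.5540
h_f = f(L/D)V²/(2g) = 0.5540·(79.2/0.04600)·0.874²/(2·9.81) = 37.13 m

h_f ≈ 37.1 m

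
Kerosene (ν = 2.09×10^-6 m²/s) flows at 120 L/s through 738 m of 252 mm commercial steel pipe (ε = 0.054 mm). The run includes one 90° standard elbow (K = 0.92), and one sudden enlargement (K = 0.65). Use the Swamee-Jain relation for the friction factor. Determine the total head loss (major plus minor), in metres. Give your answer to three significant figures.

H_L ≈ 14.7 m

V = 4Q/(πD²) = 2.406 m/s; V²/2g = 0.2950 m
Re = 2.90×10^5, ε/D = 2.14×10^-4 → f = 0.01648 (Swamee-Jain)
Major: h_f = f(L/D)·V²/2g = 0.01648·2929·0.2950 = 14.24 m
Minor: ΣK = 1.57; h_m = ΣK·V²/2g = 0.4632 m
Total H_L = 14.24 + 0.4632 = 14.71 m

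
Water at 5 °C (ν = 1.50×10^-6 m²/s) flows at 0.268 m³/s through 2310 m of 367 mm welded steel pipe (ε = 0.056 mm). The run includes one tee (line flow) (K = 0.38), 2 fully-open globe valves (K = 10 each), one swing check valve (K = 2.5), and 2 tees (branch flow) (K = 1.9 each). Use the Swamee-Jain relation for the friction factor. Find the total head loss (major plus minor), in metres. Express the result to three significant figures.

V = 4Q/(πD²) = 2.533 m/s; V²/2g = 0.3271 m
Re = 6.20×10^5, ε/D = 1.53×10^-4 → f = 0.01475 (Swamee-Jain)
Major: h_f = f(L/D)·V²/2g = 0.01475·6294·0.3271 = 30.37 m
Minor: ΣK = 26.7; h_m = ΣK·V²/2g = 8.728 m
Total H_L = 30.37 + 8.728 = 39.10 m

H_L ≈ 39.1 m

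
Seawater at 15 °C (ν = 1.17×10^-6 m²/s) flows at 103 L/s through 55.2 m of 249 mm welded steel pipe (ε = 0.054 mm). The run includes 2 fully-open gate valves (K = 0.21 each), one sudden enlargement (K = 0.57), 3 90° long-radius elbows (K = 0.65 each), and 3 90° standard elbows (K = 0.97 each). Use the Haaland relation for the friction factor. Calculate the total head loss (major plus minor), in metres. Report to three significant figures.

H_L ≈ 2.12 m

V = 4Q/(πD²) = 2.115 m/s; V²/2g = 0.2280 m
Re = 4.50×10^5, ε/D = 2.17×10^-4 → f = 0.01558 (Haaland)
Major: h_f = f(L/D)·V²/2g = 0.01558·221.7·0.2280 = 0.7875 m
Minor: ΣK = 5.85; h_m = ΣK·V²/2g = 1.334 m
Total H_L = 0.7875 + 1.334 = 2.122 m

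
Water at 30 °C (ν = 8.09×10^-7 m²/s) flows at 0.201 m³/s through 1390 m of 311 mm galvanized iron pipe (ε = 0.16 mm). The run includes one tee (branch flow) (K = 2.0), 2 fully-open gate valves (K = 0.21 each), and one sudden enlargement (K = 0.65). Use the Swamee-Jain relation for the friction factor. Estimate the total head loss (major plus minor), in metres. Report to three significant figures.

V = 4Q/(πD²) = 2.646 m/s; V²/2g = 0.3568 m
Re = 1.02×10^6, ε/D = 5.14×10^-4 → f = 0.01739 (Swamee-Jain)
Major: h_f = f(L/D)·V²/2g = 0.01739·4469·0.3568 = 27.73 m
Minor: ΣK = 3.07; h_m = ΣK·V²/2g = 1.095 m
Total H_L = 27.73 + 1.095 = 28.83 m

H_L ≈ 28.8 m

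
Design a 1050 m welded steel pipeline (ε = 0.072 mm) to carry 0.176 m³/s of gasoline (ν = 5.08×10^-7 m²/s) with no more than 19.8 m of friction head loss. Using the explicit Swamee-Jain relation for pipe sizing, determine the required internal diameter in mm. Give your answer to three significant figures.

Swamee-Jain (Type III): D = 0.66·[ε^1.25·(LQ²/(gh_f))^4.75 + ν·Q^9.4·(L/(gh_f))^5.2]^0.04
LQ²/(gh_f) = 0.1674; L/(gh_f) = 5.406
Term 1 = ε^1.25·(…)^4.75 = 1.36×10^-9; Term 2 = ν·Q^9.4·(…)^5.2 = 2.66×10^-10
D = 0.66·(1.36×10^-9 + 2.66×10^-10)^0.04 = 0.2938 m = 294 mm
Check: V = 2.60 m/s, Re = 1.50×10^6, f = 0.01498, h_f = 18.4 m ≈ 19.8 m ✓

D ≈ 294 mm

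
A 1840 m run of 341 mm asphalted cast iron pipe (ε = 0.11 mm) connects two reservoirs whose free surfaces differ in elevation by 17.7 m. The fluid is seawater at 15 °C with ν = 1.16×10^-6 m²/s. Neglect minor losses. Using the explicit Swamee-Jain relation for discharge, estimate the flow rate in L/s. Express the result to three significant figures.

Swamee-Jain (Type II): Q = -0.965·√(gD⁵h_f/L)·ln[ε/(3.7D) + √(3.17ν²L/(gD³h_f))]
√(gD⁵h_f/L) = √(9.81·0.341⁵·17.7/1840) = 0.02086
ε/(3.7D) = 8.72×10^-5; √(3.17ν²L/(gD³h_f)) = 3.38×10^-5
Q = -0.965·0.02086·ln(1.209×10^-4) = 0.1816 m³/s
Check: V = 1.99 m/s, Re = 5.84×10^5, f = 0.01639, h_f = 17.8 m ≈ 17.7 m ✓

Q ≈ 182 L/s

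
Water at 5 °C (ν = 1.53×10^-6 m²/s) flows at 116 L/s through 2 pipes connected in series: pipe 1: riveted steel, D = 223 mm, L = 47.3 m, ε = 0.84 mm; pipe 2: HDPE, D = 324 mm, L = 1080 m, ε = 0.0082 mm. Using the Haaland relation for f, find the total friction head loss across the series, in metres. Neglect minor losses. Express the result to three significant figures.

Pipe 1: V = 2.970 m/s, Re = 4.33×10^5, ε/D = 0.00377, f = 0.02822, h_1 = f(L/D)V²/2g = 2.691 m
Pipe 2: V = 1.407 m/s, Re = 2.98×10^5, ε/D = 2.53×10^-5, f = 0.01457, h_2 = f(L/D)V²/2g = 4.901 m
Series → Q common, losses add: H = Σh = 7.592 m

H ≈ 7.59 m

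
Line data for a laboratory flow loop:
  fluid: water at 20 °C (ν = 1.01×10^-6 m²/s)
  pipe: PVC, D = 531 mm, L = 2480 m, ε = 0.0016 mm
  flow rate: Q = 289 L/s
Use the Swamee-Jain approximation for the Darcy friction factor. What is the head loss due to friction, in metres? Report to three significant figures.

V = 4Q/(πD²) = 4·0.289/(π·0.531²) = 1.305 m/s
Re = VD/ν = 1.305·0.531/1.01×10^-6 = 6.86×10^5 → turbulent
ε/D = 0.0016/531 = 3.01×10^-6
Swamee-Jain: f = 0.01244
h_f = f(L/D)V²/(2g) = 0.01244·(2480/0.531)·1.305²/(2·9.81) = 5.043 m

h_f ≈ 5.04 m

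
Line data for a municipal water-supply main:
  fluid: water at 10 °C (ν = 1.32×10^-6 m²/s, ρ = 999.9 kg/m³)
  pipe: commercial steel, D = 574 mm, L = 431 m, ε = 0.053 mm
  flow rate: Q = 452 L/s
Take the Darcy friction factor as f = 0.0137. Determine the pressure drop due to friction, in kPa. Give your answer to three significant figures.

Δp ≈ 15.7 kPa

V = 4Q/(πD²) = 4·0.452/(π·0.574²) = 1.747 m/s
h_f = f(L/D)V²/(2g) = 0.01370·(431/0.574)·1.747²/(2·9.81) = 1.600 m
Δp = ρg·h_f = 999.9·9.81·1.600 = 15.69 kPa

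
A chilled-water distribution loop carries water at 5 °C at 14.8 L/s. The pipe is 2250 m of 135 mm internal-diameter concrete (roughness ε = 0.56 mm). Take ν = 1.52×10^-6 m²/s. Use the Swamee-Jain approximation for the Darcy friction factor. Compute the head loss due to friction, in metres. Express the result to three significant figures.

V = 4Q/(πD²) = 4·0.0148/(π·0.135²) = 1.034 m/s
Re = VD/ν = 1.034·0.135/1.52×10^-6 = 9.18×10^4 → turbulent
ε/D = 0.56/135 = 0.00415
Swamee-Jain: f = 0.03013
h_f = f(L/D)V²/(2g) = 0.03013·(2250/0.135)·1.034²/(2·9.81) = 27.37 m

h_f ≈ 27.4 m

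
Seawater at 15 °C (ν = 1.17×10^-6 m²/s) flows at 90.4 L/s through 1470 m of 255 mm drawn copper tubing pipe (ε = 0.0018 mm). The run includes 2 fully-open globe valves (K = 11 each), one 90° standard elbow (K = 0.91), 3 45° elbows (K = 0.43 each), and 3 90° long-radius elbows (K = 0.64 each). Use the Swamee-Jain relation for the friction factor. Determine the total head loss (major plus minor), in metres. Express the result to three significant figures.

V = 4Q/(πD²) = 1.770 m/s; V²/2g = 0.1597 m
Re = 3.86×10^5, ε/D = 7.06×10^-6 → f = 0.01382 (Swamee-Jain)
Major: h_f = f(L/D)·V²/2g = 0.01382·5765·0.1597 = 12.72 m
Minor: ΣK = 26.1; h_m = ΣK·V²/2g = 4.171 m
Total H_L = 12.72 + 4.171 = 16.89 m

H_L ≈ 16.9 m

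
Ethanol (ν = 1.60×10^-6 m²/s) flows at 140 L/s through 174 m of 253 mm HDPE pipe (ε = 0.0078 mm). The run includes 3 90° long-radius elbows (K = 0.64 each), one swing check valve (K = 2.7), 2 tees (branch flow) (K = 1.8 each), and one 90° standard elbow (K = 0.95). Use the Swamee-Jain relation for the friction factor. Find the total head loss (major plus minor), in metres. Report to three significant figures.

H_L ≈ 7.39 m

V = 4Q/(πD²) = 2.785 m/s; V²/2g = 0.3953 m
Re = 4.40×10^5, ε/D = 3.08×10^-5 → f = 0.01384 (Swamee-Jain)
Major: h_f = f(L/D)·V²/2g = 0.01384·687.7·0.3953 = 3.761 m
Minor: ΣK = 9.17; h_m = ΣK·V²/2g = 3.625 m
Total H_L = 3.761 + 3.625 = 7.386 m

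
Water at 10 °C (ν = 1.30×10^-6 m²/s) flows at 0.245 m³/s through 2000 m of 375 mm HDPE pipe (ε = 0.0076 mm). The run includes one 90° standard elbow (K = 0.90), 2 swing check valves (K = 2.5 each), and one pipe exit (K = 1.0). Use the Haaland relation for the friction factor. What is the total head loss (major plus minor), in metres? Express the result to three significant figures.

H_L ≈ 18.8 m

V = 4Q/(πD²) = 2.218 m/s; V²/2g = 0.2508 m
Re = 6.40×10^5, ε/D = 2.03×10^-5 → f = 0.01279 (Haaland)
Major: h_f = f(L/D)·V²/2g = 0.01279·5333·0.2508 = 17.11 m
Minor: ΣK = 6.90; h_m = ΣK·V²/2g = 1.731 m
Total H_L = 17.11 + 1.731 = 18.84 m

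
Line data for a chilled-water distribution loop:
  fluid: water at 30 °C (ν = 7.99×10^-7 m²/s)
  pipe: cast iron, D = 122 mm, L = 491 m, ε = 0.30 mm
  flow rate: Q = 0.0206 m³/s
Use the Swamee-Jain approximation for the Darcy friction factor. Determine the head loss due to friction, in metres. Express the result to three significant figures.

h_f ≈ 16.2 m

V = 4Q/(πD²) = 4·0.0206/(π·0.122²) = 1.762 m/s
Re = VD/ν = 1.762·0.122/7.99×10^-7 = 2.69×10^5 → turbulent
ε/D = 0.30/122 = 0.00246
Swamee-Jain: f = 0.02550
h_f = f(L/D)V²/(2g) = 0.02550·(491/0.122)·1.762²/(2·9.81) = 16.24 m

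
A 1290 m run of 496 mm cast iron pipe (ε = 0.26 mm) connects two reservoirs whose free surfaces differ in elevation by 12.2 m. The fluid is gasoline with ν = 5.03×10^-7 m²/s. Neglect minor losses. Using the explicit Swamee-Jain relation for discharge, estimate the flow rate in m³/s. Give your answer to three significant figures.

Swamee-Jain (Type II): Q = -0.965·√(gD⁵h_f/L)·ln[ε/(3.7D) + √(3.17ν²L/(gD³h_f))]
√(gD⁵h_f/L) = √(9.81·0.496⁵·12.2/1290) = 0.05277
ε/(3.7D) = 1.42×10^-4; √(3.17ν²L/(gD³h_f)) = 8.42×10^-6
Q = -0.965·0.05277·ln(1.501×10^-4) = 0.4484 m³/s
Check: V = 2.32 m/s, Re = 2.29×10^6, f = 0.01716, h_f = 12.3 m ≈ 12.2 m ✓

Q ≈ 0.448 m³/s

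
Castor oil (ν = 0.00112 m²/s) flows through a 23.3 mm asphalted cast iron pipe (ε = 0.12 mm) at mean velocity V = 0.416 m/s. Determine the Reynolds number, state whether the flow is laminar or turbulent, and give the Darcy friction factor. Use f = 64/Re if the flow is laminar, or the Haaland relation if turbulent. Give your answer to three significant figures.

Re = VD/ν = 0.4160·0.0233/0.00112 = 8.65
Re < 2300 → laminar → f = 64/Re = 7.395

Re ≈ 8.65; laminar; f = 64/Re ≈ 7.40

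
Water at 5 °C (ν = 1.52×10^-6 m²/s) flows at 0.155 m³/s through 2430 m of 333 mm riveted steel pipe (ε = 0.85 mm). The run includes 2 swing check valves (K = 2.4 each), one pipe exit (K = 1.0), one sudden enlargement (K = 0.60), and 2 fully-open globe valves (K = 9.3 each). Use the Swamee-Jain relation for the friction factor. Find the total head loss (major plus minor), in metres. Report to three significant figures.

H_L ≈ 34.1 m

V = 4Q/(πD²) = 1.780 m/s; V²/2g = 0.1614 m
Re = 3.90×10^5, ε/D = 0.00255 → f = 0.02554 (Swamee-Jain)
Major: h_f = f(L/D)·V²/2g = 0.02554·7297·0.1614 = 30.08 m
Minor: ΣK = 25.0; h_m = ΣK·V²/2g = 4.036 m
Total H_L = 30.08 + 4.036 = 34.12 m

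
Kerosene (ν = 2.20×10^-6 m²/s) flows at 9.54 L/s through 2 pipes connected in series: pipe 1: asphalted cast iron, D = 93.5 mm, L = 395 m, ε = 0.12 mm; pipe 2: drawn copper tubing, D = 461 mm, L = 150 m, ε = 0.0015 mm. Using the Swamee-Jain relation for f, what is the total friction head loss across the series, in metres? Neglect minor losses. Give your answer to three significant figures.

H ≈ 10.2 m

Pipe 1: V = 1.389 m/s, Re = 5.91×10^4, ε/D = 0.00128, f = 0.02449, h_1 = f(L/D)V²/2g = 10.18 m
Pipe 2: V = 0.05716 m/s, Re = 1.20×10^4, ε/D = 3.25×10^-6, f = 0.02950, h_2 = f(L/D)V²/2g = 0.001598 m
Series → Q common, losses add: H = Σh = 10.18 m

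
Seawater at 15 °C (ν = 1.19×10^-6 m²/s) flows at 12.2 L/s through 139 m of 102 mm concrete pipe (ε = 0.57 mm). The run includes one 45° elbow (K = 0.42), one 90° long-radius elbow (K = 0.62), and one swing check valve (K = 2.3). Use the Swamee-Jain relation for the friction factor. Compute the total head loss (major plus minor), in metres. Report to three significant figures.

H_L ≈ 5.38 m

V = 4Q/(πD²) = 1.493 m/s; V²/2g = 0.1136 m
Re = 1.28×10^5, ε/D = 0.00559 → f = 0.03232 (Swamee-Jain)
Major: h_f = f(L/D)·V²/2g = 0.03232·1363·0.1136 = 5.005 m
Minor: ΣK = 3.34; h_m = ΣK·V²/2g = 0.3795 m
Total H_L = 5.005 + 0.3795 = 5.384 m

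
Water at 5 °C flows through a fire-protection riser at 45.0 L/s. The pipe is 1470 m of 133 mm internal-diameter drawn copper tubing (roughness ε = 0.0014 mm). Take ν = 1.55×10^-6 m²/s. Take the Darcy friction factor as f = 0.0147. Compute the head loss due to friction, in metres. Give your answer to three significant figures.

V = 4Q/(πD²) = 4·0.0450/(π·0.133²) = 3.239 m/s
h_f = f(L/D)V²/(2g) = 0.01470·(1470/0.133)·3.239²/(2·9.81) = 86.88 m

h_f ≈ 86.9 m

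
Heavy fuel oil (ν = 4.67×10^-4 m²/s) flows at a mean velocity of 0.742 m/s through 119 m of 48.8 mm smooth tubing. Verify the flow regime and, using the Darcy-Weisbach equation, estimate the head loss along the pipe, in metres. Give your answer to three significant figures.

Re = VD/ν = 0.742·0.04880/4.67×10^-4 = 77.5 → laminar (Re < 2300)
f = 64/Re = 0.8254
h_f = f(L/D)V²/(2g) = 0.8254·(119/0.04880)·0.742²/(2·9.81) = 56.48 m

h_f ≈ 56.5 m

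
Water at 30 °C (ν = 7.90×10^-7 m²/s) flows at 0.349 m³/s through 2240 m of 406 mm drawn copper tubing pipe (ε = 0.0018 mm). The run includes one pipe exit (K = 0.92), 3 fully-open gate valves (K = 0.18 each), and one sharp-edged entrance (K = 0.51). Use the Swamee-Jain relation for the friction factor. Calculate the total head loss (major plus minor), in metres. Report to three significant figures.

V = 4Q/(πD²) = 2.696 m/s; V²/2g = 0.3704 m
Re = 1.39×10^6, ε/D = 4.43×10^-6 → f = 0.01113 (Swamee-Jain)
Major: h_f = f(L/D)·V²/2g = 0.01113·5517·0.3704 = 22.75 m
Minor: ΣK = 1.97; h_m = ΣK·V²/2g = 0.7297 m
Total H_L = 22.75 + 0.7297 = 23.48 m

H_L ≈ 23.5 m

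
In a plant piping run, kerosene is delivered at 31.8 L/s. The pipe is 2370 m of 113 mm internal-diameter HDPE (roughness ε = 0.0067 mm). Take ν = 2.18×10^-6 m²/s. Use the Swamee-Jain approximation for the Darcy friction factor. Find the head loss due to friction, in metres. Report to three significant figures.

V = 4Q/(πD²) = 4·0.0318/(π·0.113²) = 3.171 m/s
Re = VD/ν = 3.171·0.113/2.18×10^-6 = 1.64×10^5 → turbulent
ε/D = 0.0067/113 = 5.93×10^-5
Swamee-Jain: f = 0.01661
h_f = f(L/D)V²/(2g) = 0.01661·(2370/0.113)·3.171²/(2·9.81) = 178.6 m

h_f ≈ 179 m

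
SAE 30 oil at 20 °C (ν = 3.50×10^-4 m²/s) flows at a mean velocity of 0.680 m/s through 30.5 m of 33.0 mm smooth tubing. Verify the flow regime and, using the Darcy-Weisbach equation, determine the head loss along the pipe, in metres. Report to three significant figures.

Re = VD/ν = 0.680·0.03300/3.50×10^-4 = 64.1 → laminar (Re < 2300)
f = 64/Re = 0.9982
h_f = f(L/D)V²/(2g) = 0.9982·(30.5/0.03300)·0.680²/(2·9.81) = 21.74 m

h_f ≈ 21.7 m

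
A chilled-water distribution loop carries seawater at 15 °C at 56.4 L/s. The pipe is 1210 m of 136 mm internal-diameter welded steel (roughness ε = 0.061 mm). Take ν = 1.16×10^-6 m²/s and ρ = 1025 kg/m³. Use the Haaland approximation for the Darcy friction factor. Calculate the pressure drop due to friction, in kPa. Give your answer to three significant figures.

V = 4Q/(πD²) = 4·0.0564/(π·0.136²) = 3.882 m/s
Re = VD/ν = 3.882·0.136/1.16×10^-6 = 4.55×10^5 → turbulent
ε/D = 0.061/136 = 4.49×10^-4
Haaland: f = 0.01732
h_f = f(L/D)V²/(2g) = 0.01732·(1210/0.136)·3.882²/(2·9.81) = 118.4 m
Δp = ρg·h_f = 1025·9.81·118.4 = 1191 kPa

Δp ≈ 1190 kPa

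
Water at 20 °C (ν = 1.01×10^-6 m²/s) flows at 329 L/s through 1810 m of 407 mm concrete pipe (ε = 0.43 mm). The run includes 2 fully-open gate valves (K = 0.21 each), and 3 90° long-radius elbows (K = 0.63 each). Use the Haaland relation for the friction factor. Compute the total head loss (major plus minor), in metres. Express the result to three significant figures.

H_L ≈ 30.0 m

V = 4Q/(πD²) = 2.529 m/s; V²/2g = 0.3259 m
Re = 1.02×10^6, ε/D = 0.00106 → f = 0.02019 (Haaland)
Major: h_f = f(L/D)·V²/2g = 0.02019·4447·0.3259 = 29.27 m
Minor: ΣK = 2.31; h_m = ΣK·V²/2g = 0.7529 m
Total H_L = 29.27 + 0.7529 = 30.02 m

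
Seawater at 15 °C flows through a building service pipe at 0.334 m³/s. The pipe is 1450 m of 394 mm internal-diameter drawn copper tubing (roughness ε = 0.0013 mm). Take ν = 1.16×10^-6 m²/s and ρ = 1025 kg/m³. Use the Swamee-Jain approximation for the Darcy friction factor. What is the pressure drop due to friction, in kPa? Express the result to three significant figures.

V = 4Q/(πD²) = 4·0.334/(π·0.394²) = 2.739 m/s
Re = VD/ν = 2.739·0.394/1.16×10^-6 = 9.30×10^5 → turbulent
ε/D = 0.0013/394 = 3.30×10^-6
Swamee-Jain: f = 0.01183
h_f = f(L/D)V²/(2g) = 0.01183·(1450/0.394)·2.739²/(2·9.81) = 16.65 m
Δp = ρg·h_f = 1025·9.81·16.65 = 167.4 kPa

Δp ≈ 167 kPa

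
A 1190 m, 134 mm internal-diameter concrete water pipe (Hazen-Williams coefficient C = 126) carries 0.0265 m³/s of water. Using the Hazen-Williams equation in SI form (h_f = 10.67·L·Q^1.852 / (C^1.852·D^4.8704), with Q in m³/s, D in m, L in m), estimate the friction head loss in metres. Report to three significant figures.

h_f = 10.67·1190·0.0265^1.852 / (126^1.852·0.134^4.8704) = 35.08 m

h_f ≈ 35.1 m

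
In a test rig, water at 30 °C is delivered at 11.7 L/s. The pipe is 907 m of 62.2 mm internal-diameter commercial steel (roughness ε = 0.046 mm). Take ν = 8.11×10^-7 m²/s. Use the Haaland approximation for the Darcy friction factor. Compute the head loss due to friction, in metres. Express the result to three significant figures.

V = 4Q/(πD²) = 4·0.0117/(π·0.0622²) = 3.850 m/s
Re = VD/ν = 3.850·0.0622/8.11×10^-7 = 2.95×10^5 → turbulent
ε/D = 0.046/62.2 = 7.40×10^-4
Haaland: f = 0.01936
h_f = f(L/D)V²/(2g) = 0.01936·(907/0.0622)·3.850²/(2·9.81) = 213.3 m

h_f ≈ 213 m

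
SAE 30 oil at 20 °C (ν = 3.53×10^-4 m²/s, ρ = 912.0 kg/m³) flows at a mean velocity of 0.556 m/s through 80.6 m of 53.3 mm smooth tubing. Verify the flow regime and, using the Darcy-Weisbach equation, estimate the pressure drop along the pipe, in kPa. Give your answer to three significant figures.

Δp ≈ 163 kPa

Re = VD/ν = 0.556·0.05330/3.53×10^-4 = 84.0 → laminar (Re < 2300)
f = 64/Re = 0.7623
h_f = f(L/D)V²/(2g) = 0.7623·(80.6/0.05330)·0.556²/(2·9.81) = 18.16 m
Δp = ρg·h_f = 912.0·9.81·18.16 = 162.5 kPa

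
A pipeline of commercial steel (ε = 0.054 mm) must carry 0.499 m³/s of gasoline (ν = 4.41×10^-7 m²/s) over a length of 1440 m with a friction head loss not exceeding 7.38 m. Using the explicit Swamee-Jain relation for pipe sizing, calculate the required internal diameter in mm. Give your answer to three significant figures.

D ≈ 555 mm

Swamee-Jain (Type III): D = 0.66·[ε^1.25·(LQ²/(gh_f))^4.75 + ν·Q^9.4·(L/(gh_f))^5.2]^0.04
LQ²/(gh_f) = 4.953; L/(gh_f) = 19.89
Term 1 = ε^1.25·(…)^4.75 = 0.00925; Term 2 = ν·Q^9.4·(…)^5.2 = 0.00363
D = 0.66·(0.00925 + 0.00363)^0.04 = 0.5545 m = 555 mm
Check: V = 2.07 m/s, Re = 2.60×10^6, f = 0.01266, h_f = 7.15 m ≈ 7.38 m ✓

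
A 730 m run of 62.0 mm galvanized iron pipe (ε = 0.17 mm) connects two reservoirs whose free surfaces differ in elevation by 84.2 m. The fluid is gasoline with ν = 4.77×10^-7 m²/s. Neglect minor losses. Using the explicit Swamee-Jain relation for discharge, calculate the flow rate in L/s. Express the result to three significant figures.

Swamee-Jain (Type II): Q = -0.965·√(gD⁵h_f/L)·ln[ε/(3.7D) + √(3.17ν²L/(gD³h_f))]
√(gD⁵h_f/L) = √(9.81·0.0620⁵·84.2/730) = 0.001018
ε/(3.7D) = 7.41×10^-4; √(3.17ν²L/(gD³h_f)) = 5.17×10^-5
Q = -0.965·0.001018·ln(7.928×10^-4) = 0.007015 m³/s
Check: V = 2.32 m/s, Re = 3.02×10^5, f = 0.02614, h_f = 84.7 m ≈ 84.2 m ✓

Q ≈ 7.02 L/s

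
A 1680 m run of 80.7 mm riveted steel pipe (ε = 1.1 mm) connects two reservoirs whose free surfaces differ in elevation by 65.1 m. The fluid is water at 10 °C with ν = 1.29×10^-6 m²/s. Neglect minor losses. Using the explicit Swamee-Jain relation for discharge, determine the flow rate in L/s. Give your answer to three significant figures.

Swamee-Jain (Type II): Q = -0.965·√(gD⁵h_f/L)·ln[ε/(3.7D) + √(3.17ν²L/(gD³h_f))]
√(gD⁵h_f/L) = √(9.81·0.0807⁵·65.1/1680) = 0.001141
ε/(3.7D) = 0.00368; √(3.17ν²L/(gD³h_f)) = 1.62×10^-4
Q = -0.965·0.001141·ln(0.003846) = 0.006121 m³/s
Check: V = 1.20 m/s, Re = 7.49×10^4, f = 0.04316, h_f = 65.6 m ≈ 65.1 m ✓

Q ≈ 6.12 L/s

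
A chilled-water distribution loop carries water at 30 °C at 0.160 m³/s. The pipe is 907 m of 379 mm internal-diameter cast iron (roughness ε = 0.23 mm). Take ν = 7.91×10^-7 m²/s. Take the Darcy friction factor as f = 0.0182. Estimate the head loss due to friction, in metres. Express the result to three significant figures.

V = 4Q/(πD²) = 4·0.160/(π·0.379²) = 1.418 m/s
h_f = f(L/D)V²/(2g) = 0.01820·(907/0.379)·1.418²/(2·9.81) = 4.465 m

h_f ≈ 4.47 m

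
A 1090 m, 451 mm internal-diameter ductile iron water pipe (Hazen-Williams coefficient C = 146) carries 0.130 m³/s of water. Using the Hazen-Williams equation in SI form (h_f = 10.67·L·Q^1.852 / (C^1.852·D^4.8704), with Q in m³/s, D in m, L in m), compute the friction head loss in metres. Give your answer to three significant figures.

h_f = 10.67·1090·0.130^1.852 / (146^1.852·0.451^4.8704) = 1.260 m

h_f ≈ 1.26 m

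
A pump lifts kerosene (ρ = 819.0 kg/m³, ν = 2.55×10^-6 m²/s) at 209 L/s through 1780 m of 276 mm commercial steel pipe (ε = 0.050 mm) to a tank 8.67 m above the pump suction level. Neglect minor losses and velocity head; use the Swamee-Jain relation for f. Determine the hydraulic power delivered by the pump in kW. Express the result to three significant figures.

V = 4Q/(πD²) = 3.493 m/s; Re = 3.78×10^5; ε/D = 1.81×10^-4; f = 0.01575
h_f = f(L/D)V²/2g = 63.19 m
Total head H = z + h_f = 8.67 + 63.19 = 71.86 m
P_hyd = ρgQH = 819.0·9.81·0.209·71.86 = 120.7 kW

P_hyd ≈ 121 kW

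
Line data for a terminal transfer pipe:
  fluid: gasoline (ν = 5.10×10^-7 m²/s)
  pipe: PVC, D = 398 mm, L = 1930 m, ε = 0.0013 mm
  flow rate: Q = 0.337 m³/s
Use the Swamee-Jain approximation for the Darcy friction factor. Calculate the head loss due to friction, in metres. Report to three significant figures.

h_f ≈ 18.9 m

V = 4Q/(πD²) = 4·0.337/(π·0.398²) = 2.709 m/s
Re = VD/ν = 2.709·0.398/5.10×10^-7 = 2.11×10^6 → turbulent
ε/D = 0.0013/398 = 3.27×10^-6
Swamee-Jain: f = 0.01040
h_f = f(L/D)V²/(2g) = 0.01040·(1930/0.398)·2.709²/(2·9.81) = 18.87 m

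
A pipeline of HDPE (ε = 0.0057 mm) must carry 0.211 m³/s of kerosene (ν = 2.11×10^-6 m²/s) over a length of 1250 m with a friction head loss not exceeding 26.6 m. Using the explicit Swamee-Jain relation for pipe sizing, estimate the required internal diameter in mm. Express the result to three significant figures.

Swamee-Jain (Type III): D = 0.66·[ε^1.25·(LQ²/(gh_f))^4.75 + ν·Q^9.4·(L/(gh_f))^5.2]^0.04
LQ²/(gh_f) = 0.2133; L/(gh_f) = 4.790
Term 1 = ε^1.25·(…)^4.75 = 1.81×10^-10; Term 2 = ν·Q^9.4·(…)^5.2 = 3.24×10^-9
D = 0.66·(1.81×10^-10 + 3.24×10^-9)^0.04 = 0.3026 m = 303 mm
Check: V = 2.93 m/s, Re = 4.21×10^5, f = 0.01377, h_f = 25.0 m ≈ 26.6 m ✓

D ≈ 303 mm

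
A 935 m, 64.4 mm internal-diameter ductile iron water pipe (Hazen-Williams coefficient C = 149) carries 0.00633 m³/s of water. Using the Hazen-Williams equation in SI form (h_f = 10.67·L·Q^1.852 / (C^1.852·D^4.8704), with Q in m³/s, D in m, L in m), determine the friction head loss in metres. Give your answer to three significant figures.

h_f = 10.67·935·0.00633^1.852 / (149^1.852·0.0644^4.8704) = 50.54 m

h_f ≈ 50.5 m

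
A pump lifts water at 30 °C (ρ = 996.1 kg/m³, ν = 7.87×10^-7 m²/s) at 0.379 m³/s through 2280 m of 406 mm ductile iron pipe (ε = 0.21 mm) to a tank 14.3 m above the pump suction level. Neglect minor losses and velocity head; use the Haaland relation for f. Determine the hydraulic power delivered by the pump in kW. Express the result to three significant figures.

V = 4Q/(πD²) = 2.928 m/s; Re = 1.51×10^6; ε/D = 5.17×10^-4; f = 0.01715
h_f = f(L/D)V²/2g = 42.07 m
Total head H = z + h_f = 14.3 + 42.07 = 56.37 m
P_hyd = ρgQH = 996.1·9.81·0.379·56.37 = 208.8 kW

P_hyd ≈ 209 kW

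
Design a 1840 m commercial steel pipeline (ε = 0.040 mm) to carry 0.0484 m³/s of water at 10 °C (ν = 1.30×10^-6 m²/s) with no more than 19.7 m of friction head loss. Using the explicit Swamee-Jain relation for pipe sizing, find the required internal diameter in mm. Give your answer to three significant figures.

D ≈ 200 mm

Swamee-Jain (Type III): D = 0.66·[ε^1.25·(LQ²/(gh_f))^4.75 + ν·Q^9.4·(L/(gh_f))^5.2]^0.04
LQ²/(gh_f) = 0.02230; L/(gh_f) = 9.521
Term 1 = ε^1.25·(…)^4.75 = 4.54×10^-14; Term 2 = ν·Q^9.4·(…)^5.2 = 6.93×10^-14
D = 0.66·(4.54×10^-14 + 6.93×10^-14)^0.04 = 0.2004 m = 200 mm
Check: V = 1.53 m/s, Re = 2.37×10^5, f = 0.01677, h_f = 18.5 m ≈ 19.7 m ✓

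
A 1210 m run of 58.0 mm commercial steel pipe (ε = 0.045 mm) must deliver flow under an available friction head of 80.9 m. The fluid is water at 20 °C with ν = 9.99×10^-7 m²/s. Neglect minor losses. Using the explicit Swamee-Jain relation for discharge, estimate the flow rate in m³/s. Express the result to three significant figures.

Swamee-Jain (Type II): Q = -0.965·√(gD⁵h_f/L)·ln[ε/(3.7D) + √(3.17ν²L/(gD³h_f))]
√(gD⁵h_f/L) = √(9.81·0.0580⁵·80.9/1210) = 6.561×10^-4
ε/(3.7D) = 2.10×10^-4; √(3.17ν²L/(gD³h_f)) = 1.57×10^-4
Q = -0.965·6.561×10^-4·ln(3.669×10^-4) = 0.005009 m³/s
Check: V = 1.90 m/s, Re = 1.10×10^5, f = 0.02132, h_f = 81.5 m ≈ 80.9 m ✓

Q ≈ 0.00501 m³/s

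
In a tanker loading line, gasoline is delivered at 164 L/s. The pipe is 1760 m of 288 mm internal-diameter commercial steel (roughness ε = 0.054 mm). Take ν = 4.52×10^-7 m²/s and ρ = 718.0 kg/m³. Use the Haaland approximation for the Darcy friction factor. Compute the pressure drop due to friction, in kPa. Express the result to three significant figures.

Δp ≈ 197 kPa

V = 4Q/(πD²) = 4·0.164/(π·0.288²) = 2.517 m/s
Re = VD/ν = 2.517·0.288/4.52×10^-7 = 1.60×10^6 → turbulent
ε/D = 0.054/288 = 1.88×10^-4
Haaland: f = 0.01415
h_f = f(L/D)V²/(2g) = 0.01415·(1760/0.288)·2.517²/(2·9.81) = 27.94 m
Δp = ρg·h_f = 718.0·9.81·27.94 = 196.8 kPa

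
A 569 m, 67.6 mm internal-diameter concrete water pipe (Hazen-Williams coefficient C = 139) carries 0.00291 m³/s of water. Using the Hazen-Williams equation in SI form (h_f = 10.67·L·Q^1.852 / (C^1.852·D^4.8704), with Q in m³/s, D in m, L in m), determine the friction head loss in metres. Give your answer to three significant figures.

h_f = 10.67·569·0.00291^1.852 / (139^1.852·0.0676^4.8704) = 6.549 m

h_f ≈ 6.55 m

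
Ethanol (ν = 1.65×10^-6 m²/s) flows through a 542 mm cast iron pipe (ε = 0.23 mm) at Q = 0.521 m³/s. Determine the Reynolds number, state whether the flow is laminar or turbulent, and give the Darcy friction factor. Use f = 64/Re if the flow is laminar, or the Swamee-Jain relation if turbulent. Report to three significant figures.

V = 4Q/(πD²) = 2.258 m/s
Re = VD/ν = 2.258·0.542/1.65×10^-6 = 7.42×10^5
Re > 4000 → turbulent; ε/D = 4.24×10^-4
Swamee-Jain: f = 0.01696

Re ≈ 7.42×10^5; turbulent; f ≈ 0.0170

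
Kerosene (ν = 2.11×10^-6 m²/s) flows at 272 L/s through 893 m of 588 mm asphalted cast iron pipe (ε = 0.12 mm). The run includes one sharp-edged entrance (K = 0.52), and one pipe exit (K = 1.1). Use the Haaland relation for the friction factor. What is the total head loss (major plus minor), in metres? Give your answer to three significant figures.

H_L ≈ 1.34 m

V = 4Q/(πD²) = 1.002 m/s; V²/2g = 0.05114 m
Re = 2.79×10^5, ε/D = 2.04×10^-4 → f = 0.01622 (Haaland)
Major: h_f = f(L/D)·V²/2g = 0.01622·1519·0.05114 = 1.260 m
Minor: ΣK = 1.62; h_m = ΣK·V²/2g = 0.08284 m
Total H_L = 1.260 + 0.08284 = 1.343 m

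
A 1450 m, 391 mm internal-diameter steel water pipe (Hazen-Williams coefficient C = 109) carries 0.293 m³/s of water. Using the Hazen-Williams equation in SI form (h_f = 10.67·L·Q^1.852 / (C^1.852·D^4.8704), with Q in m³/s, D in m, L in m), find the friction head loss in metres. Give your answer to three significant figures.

h_f = 10.67·1450·0.293^1.852 / (109^1.852·0.391^4.8704) = 26.01 m

h_f ≈ 26.0 m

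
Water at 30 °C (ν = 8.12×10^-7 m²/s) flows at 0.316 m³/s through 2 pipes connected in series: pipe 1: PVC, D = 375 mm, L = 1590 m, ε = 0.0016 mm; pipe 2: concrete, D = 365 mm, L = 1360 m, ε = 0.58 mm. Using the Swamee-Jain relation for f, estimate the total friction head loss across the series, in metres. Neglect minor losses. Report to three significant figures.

H ≈ 58.4 m

Pipe 1: V = 2.861 m/s, Re = 1.32×10^6, ε/D = 4.27×10^-6, f = 0.01121, h_1 = f(L/D)V²/2g = 19.83 m
Pipe 2: V = 3.020 m/s, Re = 1.36×10^6, ε/D = 0.00159, f = 0.02228, h_2 = f(L/D)V²/2g = 38.59 m
Series → Q common, losses add: H = Σh = 58.42 m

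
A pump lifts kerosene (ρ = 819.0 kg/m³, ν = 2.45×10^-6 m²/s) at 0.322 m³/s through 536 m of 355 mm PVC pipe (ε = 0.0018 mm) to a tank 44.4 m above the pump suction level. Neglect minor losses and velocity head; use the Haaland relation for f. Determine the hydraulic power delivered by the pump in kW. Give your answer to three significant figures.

P_hyd ≈ 143 kW

V = 4Q/(πD²) = 3.253 m/s; Re = 4.71×10^5; ε/D = 5.07×10^-6; f = 0.01326
h_f = f(L/D)V²/2g = 10.80 m
Total head H = z + h_f = 44.4 + 10.80 = 55.20 m
P_hyd = ρgQH = 819.0·9.81·0.322·55.20 = 142.8 kW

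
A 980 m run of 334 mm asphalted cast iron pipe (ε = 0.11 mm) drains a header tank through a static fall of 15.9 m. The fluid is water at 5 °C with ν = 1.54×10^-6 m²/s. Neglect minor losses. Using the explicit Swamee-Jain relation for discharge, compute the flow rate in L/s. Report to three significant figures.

Q ≈ 223 L/s

Swamee-Jain (Type II): Q = -0.965·√(gD⁵h_f/L)·ln[ε/(3.7D) + √(3.17ν²L/(gD³h_f))]
√(gD⁵h_f/L) = √(9.81·0.334⁵·15.9/980) = 0.02572
ε/(3.7D) = 8.90×10^-5; √(3.17ν²L/(gD³h_f)) = 3.56×10^-5
Q = -0.965·0.02572·ln(1.246×10^-4) = 0.2231 m³/s
Check: V = 2.55 m/s, Re = 5.52×10^5, f = 0.01650, h_f = 16.0 m ≈ 15.9 m ✓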